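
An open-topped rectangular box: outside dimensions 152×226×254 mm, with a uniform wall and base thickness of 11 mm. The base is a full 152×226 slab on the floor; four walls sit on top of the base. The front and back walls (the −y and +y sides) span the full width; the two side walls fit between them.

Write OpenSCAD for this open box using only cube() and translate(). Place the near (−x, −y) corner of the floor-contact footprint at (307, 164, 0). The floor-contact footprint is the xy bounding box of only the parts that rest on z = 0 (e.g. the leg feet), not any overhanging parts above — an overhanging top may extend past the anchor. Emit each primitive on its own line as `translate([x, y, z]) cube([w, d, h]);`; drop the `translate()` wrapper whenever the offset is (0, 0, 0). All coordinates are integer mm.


translate([307, 164, 0]) cube([152, 226, 11]);
translate([307, 164, 11]) cube([152, 11, 243]);
translate([307, 379, 11]) cube([152, 11, 243]);
translate([307, 175, 11]) cube([11, 204, 243]);
translate([448, 175, 11]) cube([11, 204, 243]);


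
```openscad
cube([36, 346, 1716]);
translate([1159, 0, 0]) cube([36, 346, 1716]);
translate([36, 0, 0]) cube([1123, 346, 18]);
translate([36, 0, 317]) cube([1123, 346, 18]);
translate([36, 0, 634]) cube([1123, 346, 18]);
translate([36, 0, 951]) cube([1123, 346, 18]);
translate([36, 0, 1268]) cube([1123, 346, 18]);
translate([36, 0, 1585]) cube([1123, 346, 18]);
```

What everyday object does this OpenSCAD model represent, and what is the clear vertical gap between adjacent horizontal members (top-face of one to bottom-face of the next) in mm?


A bookshelf. The clear shelf gap is 299 mm.

Two tall side panels with 6 horizontal boards between them — a bookshelf. The first two shelf undersides are at z = 0 and z = 317; with shelf thickness 18, the clear gap is 317 − 0 − 18 = 299 mm.


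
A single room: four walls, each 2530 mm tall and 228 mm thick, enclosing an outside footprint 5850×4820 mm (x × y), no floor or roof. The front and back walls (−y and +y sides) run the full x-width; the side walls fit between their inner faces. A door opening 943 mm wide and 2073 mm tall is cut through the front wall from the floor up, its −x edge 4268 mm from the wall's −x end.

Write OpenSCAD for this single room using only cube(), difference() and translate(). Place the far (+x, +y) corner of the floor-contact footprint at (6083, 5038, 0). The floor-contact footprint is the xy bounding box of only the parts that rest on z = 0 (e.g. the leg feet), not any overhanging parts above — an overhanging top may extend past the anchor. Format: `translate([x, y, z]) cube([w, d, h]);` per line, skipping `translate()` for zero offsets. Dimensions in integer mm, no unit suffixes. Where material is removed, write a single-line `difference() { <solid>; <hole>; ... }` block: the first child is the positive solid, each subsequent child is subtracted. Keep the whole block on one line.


difference() { translate([233, 218, 0]) cube([5850, 228, 2530]); translate([4501, 218, 0]) cube([943, 228, 2073]); }
translate([233, 4810, 0]) cube([5850, 228, 2530]);
translate([233, 446, 0]) cube([228, 4364, 2530]);
translate([5855, 446, 0]) cube([228, 4364, 2530]);


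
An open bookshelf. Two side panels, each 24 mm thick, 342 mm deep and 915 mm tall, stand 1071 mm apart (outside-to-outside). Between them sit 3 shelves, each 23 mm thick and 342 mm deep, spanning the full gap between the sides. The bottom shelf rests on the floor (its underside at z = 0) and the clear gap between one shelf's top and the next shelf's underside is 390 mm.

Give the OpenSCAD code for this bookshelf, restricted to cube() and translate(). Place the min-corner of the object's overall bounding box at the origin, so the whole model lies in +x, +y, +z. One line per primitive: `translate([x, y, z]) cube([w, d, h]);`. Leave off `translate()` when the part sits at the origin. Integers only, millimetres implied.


cube([24, 342, 915]);
translate([1047, 0, 0]) cube([24, 342, 915]);
translate([24, 0, 0]) cube([1023, 342, 23]);
translate([24, 0, 413]) cube([1023, 342, 23]);
translate([24, 0, 826]) cube([1023, 342, 23]);


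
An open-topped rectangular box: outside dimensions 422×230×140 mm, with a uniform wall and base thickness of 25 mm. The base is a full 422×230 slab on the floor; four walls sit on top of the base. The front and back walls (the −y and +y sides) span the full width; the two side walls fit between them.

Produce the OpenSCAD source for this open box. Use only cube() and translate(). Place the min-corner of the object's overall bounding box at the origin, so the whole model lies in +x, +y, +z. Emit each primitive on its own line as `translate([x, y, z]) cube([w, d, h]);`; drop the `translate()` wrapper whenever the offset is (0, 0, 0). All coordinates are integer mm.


cube([422, 230, 25]);
translate([0, 0, 25]) cube([422, 25, 115]);
translate([0, 205, 25]) cube([422, 25, 115]);
translate([0, 25, 25]) cube([25, 180, 115]);
translate([397, 25, 25]) cube([25, 180, 115]);


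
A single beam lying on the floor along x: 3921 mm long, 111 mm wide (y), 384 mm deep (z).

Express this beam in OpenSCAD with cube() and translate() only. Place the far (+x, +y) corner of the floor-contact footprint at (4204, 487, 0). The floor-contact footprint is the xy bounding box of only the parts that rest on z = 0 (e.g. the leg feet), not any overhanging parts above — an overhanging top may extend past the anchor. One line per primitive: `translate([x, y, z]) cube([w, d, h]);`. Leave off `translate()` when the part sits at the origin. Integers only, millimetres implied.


translate([283, 376, 0]) cube([3921, 111, 384]);


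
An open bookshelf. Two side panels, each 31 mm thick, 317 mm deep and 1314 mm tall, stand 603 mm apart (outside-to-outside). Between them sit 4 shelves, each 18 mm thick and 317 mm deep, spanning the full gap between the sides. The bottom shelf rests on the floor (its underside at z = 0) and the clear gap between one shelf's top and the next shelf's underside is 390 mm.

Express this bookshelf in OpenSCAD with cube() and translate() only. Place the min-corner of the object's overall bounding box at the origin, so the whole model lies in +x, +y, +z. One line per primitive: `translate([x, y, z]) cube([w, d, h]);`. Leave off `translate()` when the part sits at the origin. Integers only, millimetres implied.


cube([31, 317, 1314]);
translate([572, 0, 0]) cube([31, 317, 1314]);
translate([31, 0, 0]) cube([541, 317, 18]);
translate([31, 0, 408]) cube([541, 317, 18]);
translate([31, 0, 816]) cube([541, 317, 18]);
translate([31, 0, 1224]) cube([541, 317, 18]);


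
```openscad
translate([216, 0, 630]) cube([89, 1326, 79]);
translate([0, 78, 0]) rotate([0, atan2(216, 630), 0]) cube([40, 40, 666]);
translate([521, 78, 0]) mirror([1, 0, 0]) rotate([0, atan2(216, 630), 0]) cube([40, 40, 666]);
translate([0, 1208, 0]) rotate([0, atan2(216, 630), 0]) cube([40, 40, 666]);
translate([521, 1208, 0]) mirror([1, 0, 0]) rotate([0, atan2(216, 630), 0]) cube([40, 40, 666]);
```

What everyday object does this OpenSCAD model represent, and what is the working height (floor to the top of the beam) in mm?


A sawhorse. The overall height is 709 mm.

A beam across two mirrored pairs of raked legs — a sawhorse. The beam's underside is at z = 630 (matching the legs' vertical rise in atan2(216, 630)) and the beam is 79 mm tall, so its top is at 630 + 79 = 709 mm. The raked legs top out at the beam's underside, so that is the highest point.


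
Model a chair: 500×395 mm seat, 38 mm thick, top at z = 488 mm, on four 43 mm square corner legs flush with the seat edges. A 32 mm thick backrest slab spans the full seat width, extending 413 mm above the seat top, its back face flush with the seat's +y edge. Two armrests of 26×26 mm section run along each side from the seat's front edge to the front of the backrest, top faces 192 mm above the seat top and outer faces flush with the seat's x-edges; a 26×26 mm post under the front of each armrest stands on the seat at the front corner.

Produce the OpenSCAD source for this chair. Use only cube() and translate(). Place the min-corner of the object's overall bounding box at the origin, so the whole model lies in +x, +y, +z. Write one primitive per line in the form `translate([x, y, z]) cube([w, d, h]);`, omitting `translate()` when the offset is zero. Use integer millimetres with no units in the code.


translate([0, 0, 450]) cube([500, 395, 38]);
cube([43, 43, 450]);
translate([457, 0, 0]) cube([43, 43, 450]);
translate([0, 352, 0]) cube([43, 43, 450]);
translate([457, 352, 0]) cube([43, 43, 450]);
translate([0, 363, 488]) cube([500, 32, 413]);
translate([0, 0, 654]) cube([26, 363, 26]);
translate([474, 0, 654]) cube([26, 363, 26]);
translate([0, 0, 488]) cube([26, 26, 166]);
translate([474, 0, 488]) cube([26, 26, 166]);


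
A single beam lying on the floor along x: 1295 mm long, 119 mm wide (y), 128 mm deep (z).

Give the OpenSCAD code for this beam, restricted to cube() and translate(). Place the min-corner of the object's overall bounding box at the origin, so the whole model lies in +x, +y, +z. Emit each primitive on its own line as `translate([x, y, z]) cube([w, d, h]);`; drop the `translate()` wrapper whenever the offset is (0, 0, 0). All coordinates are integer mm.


cube([1295, 119, 128]);


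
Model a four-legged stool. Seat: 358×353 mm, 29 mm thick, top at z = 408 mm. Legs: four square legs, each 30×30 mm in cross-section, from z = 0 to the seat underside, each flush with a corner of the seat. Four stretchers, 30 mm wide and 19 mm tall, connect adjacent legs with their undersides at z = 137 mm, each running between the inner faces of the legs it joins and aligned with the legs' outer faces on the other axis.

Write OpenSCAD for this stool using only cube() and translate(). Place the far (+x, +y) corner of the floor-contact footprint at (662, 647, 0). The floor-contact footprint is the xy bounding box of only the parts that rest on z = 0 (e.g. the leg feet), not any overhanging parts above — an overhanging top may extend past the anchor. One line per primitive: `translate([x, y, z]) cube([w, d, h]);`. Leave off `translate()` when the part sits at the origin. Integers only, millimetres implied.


translate([304, 294, 379]) cube([358, 353, 29]);
translate([304, 294, 0]) cube([30, 30, 379]);
translate([632, 294, 0]) cube([30, 30, 379]);
translate([304, 617, 0]) cube([30, 30, 379]);
translate([632, 617, 0]) cube([30, 30, 379]);
translate([334, 294, 137]) cube([298, 30, 19]);
translate([334, 617, 137]) cube([298, 30, 19]);
translate([304, 324, 137]) cube([30, 293, 19]);
translate([632, 324, 137]) cube([30, 293, 19]);


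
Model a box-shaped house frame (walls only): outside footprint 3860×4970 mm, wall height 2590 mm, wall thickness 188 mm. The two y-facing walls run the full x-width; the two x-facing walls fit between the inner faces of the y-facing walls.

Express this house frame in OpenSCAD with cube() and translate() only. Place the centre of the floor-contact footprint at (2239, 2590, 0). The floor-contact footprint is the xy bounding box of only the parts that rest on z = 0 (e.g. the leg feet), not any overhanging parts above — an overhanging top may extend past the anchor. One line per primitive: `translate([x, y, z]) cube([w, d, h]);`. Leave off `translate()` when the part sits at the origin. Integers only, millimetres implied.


translate([309, 105, 0]) cube([3860, 188, 2590]);
translate([309, 4887, 0]) cube([3860, 188, 2590]);
translate([309, 293, 0]) cube([188, 4594, 2590]);
translate([3981, 293, 0]) cube([188, 4594, 2590]);


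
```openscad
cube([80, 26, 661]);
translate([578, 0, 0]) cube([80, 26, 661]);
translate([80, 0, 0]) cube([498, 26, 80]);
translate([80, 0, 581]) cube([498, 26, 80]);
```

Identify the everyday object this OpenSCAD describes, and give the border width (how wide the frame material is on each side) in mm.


A picture frame. The border width is 80 mm.

Four thin pieces enclosing a rectangular opening — a picture frame. The two full-height stiles are 661 mm tall; the top rail sits at z = 581 and is 80 mm tall, so the border above the opening is 661 − 581 = 80 mm, matching the stile x-width.


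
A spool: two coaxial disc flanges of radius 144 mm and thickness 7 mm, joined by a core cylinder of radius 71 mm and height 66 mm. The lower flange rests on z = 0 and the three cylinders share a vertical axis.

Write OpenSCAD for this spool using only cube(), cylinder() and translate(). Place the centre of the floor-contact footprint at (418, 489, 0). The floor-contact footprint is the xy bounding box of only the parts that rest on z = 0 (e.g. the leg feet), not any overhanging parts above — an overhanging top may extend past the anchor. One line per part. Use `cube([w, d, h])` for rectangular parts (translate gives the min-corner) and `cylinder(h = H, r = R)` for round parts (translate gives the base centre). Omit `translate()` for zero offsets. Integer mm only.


translate([418, 489, 0]) cylinder(h = 7, r = 144);
translate([418, 489, 7]) cylinder(h = 66, r = 71);
translate([418, 489, 73]) cylinder(h = 7, r = 144);


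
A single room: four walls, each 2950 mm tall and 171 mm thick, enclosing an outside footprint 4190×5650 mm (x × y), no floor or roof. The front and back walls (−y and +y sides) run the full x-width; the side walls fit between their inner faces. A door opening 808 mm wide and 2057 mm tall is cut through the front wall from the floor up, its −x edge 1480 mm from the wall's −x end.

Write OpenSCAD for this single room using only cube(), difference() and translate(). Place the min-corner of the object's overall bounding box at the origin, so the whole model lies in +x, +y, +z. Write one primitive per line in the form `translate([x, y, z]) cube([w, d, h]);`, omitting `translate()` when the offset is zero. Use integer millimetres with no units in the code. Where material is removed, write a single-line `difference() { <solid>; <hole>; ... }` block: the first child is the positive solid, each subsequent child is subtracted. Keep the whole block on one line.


difference() { cube([4190, 171, 2950]); translate([1480, 0, 0]) cube([808, 171, 2057]); }
translate([0, 5479, 0]) cube([4190, 171, 2950]);
translate([0, 171, 0]) cube([171, 5308, 2950]);
translate([4019, 171, 0]) cube([171, 5308, 2950]);


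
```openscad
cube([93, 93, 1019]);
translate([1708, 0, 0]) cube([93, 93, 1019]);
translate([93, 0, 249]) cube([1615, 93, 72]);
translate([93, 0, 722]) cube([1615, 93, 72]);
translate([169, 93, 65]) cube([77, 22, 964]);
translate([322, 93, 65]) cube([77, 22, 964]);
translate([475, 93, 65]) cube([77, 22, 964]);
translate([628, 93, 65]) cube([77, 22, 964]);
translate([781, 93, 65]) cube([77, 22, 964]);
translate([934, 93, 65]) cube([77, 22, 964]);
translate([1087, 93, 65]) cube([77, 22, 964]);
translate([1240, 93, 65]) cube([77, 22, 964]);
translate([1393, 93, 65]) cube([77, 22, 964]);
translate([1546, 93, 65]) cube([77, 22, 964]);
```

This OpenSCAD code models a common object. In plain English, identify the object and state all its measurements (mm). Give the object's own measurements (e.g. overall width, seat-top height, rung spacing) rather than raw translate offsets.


A fence section. Two 93×93 mm posts, 1019 mm tall, stand on the floor with a clear span of 1615 mm between their inner faces. Two horizontal rails of 93×72 mm section span the gap between the posts with their undersides at z = 249 mm and z = 722 mm, flush with the posts' −y face. 10 pickets, each 77 mm wide, 22 mm thick and 964 mm tall, are fixed to the +y face of the rails with their bottoms at z = 65 mm, spaced across the span with a 76 mm gap after the −x post and between neighbouring pickets, with 85 mm left before the +x post.


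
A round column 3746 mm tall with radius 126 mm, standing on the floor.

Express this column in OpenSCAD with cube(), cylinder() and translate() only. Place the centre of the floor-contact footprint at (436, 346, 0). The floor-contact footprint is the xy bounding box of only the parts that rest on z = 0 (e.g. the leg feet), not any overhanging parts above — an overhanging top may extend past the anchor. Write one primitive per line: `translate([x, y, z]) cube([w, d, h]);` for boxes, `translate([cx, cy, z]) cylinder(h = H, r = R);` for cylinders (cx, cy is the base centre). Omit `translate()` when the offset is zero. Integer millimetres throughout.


translate([436, 346, 0]) cylinder(h = 3746, r = 126);


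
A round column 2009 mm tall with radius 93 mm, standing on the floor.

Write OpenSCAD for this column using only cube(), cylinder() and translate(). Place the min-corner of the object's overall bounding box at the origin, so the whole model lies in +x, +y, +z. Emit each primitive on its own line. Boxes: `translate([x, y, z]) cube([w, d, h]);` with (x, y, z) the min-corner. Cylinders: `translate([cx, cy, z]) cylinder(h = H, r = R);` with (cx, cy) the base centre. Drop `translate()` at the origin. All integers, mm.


translate([93, 93, 0]) cylinder(h = 2009, r = 93);


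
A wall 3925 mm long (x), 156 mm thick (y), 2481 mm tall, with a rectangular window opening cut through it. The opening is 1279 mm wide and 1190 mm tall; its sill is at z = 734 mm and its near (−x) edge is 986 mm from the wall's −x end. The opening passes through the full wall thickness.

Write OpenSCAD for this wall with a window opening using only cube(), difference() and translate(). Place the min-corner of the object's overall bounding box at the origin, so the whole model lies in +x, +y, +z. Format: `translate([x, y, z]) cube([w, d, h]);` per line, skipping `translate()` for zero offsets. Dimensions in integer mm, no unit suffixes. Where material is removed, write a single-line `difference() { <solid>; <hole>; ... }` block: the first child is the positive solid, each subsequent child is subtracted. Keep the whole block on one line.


difference() { cube([3925, 156, 2481]); translate([986, 0, 734]) cube([1279, 156, 1190]); }


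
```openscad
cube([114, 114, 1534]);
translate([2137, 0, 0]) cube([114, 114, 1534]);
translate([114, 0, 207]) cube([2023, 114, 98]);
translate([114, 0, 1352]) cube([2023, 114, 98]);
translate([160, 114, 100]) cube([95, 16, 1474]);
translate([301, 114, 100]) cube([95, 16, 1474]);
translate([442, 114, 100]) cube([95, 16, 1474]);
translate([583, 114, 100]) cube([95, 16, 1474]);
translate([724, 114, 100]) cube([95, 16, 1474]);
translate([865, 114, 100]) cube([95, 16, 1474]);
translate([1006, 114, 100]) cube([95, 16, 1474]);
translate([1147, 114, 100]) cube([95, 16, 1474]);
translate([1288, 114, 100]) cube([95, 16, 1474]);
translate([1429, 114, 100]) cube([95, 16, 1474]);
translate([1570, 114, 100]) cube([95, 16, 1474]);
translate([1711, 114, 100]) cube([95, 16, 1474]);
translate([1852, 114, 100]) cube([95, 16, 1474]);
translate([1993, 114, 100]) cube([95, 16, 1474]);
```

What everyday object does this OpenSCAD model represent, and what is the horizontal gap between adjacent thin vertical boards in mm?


A fence section. The picket gap is 46 mm.

Two posts, two rails, 14 pickets — a fence section. Span 2023 mm holds 14 pickets of 95 mm with 15 equal gaps: ⌊(2023 − 14·95) / 15⌋ = 46 mm.


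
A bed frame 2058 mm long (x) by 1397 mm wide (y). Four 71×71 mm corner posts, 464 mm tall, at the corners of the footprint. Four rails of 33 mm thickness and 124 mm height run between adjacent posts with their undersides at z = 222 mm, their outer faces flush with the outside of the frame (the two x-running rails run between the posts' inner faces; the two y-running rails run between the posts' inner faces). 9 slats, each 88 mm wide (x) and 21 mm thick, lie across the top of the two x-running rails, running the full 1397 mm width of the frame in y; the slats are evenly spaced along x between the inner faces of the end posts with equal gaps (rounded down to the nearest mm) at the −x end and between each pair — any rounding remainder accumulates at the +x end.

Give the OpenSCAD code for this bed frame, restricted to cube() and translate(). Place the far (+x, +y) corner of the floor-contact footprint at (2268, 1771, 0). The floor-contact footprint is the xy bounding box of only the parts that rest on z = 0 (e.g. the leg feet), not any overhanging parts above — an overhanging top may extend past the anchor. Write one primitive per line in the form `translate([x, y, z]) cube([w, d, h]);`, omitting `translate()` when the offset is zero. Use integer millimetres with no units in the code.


translate([210, 374, 0]) cube([71, 71, 464]);
translate([210, 1700, 0]) cube([71, 71, 464]);
translate([2197, 374, 0]) cube([71, 71, 464]);
translate([2197, 1700, 0]) cube([71, 71, 464]);
translate([281, 374, 222]) cube([1916, 33, 124]);
translate([281, 1738, 222]) cube([1916, 33, 124]);
translate([210, 445, 222]) cube([33, 1255, 124]);
translate([2235, 445, 222]) cube([33, 1255, 124]);
translate([393, 374, 346]) cube([88, 1397, 21]);
translate([593, 374, 346]) cube([88, 1397, 21]);
translate([793, 374, 346]) cube([88, 1397, 21]);
translate([993, 374, 346]) cube([88, 1397, 21]);
translate([1193, 374, 346]) cube([88, 1397, 21]);
translate([1393, 374, 346]) cube([88, 1397, 21]);
translate([1593, 374, 346]) cube([88, 1397, 21]);
translate([1793, 374, 346]) cube([88, 1397, 21]);
translate([1993, 374, 346]) cube([88, 1397, 21]);


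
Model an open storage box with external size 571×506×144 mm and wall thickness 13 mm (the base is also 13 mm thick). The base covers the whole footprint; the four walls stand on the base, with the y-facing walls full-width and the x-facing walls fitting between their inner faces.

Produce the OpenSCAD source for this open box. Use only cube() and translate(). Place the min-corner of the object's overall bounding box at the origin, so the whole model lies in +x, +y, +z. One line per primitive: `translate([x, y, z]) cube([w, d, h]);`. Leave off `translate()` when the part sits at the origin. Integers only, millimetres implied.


cube([571, 506, 13]);
translate([0, 0, 13]) cube([571, 13, 131]);
translate([0, 493, 13]) cube([571, 13, 131]);
translate([0, 13, 13]) cube([13, 480, 131]);
translate([558, 13, 13]) cube([13, 480, 131]);


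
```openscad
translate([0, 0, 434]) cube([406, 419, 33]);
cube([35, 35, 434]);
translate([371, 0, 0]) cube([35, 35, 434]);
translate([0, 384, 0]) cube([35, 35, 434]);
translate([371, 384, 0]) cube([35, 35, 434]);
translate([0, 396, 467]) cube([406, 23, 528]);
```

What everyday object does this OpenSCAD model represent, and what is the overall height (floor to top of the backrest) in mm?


A chair. The overall height is 995 mm.

A slab on four corner posts with a tall panel at the back — a chair. The seat slab sits at z = 434 with thickness 33, and the 528 mm backrest starts at the seat top, so the overall height is 434 + 33 + 528 = 995 mm.


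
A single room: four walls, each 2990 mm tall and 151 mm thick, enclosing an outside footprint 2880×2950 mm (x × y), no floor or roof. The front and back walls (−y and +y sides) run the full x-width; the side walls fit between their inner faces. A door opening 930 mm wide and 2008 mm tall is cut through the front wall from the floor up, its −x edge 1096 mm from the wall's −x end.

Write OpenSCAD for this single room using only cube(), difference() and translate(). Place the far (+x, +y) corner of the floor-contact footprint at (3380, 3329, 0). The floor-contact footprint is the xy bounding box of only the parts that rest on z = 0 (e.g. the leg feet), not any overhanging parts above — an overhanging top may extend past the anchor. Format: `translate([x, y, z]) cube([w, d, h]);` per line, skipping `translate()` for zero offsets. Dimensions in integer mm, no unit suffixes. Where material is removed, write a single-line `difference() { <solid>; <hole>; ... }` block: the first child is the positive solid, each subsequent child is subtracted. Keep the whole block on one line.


difference() { translate([500, 379, 0]) cube([2880, 151, 2990]); translate([1596, 379, 0]) cube([930, 151, 2008]); }
translate([500, 3178, 0]) cube([2880, 151, 2990]);
translate([500, 530, 0]) cube([151, 2648, 2990]);
translate([3229, 530, 0]) cube([151, 2648, 2990]);


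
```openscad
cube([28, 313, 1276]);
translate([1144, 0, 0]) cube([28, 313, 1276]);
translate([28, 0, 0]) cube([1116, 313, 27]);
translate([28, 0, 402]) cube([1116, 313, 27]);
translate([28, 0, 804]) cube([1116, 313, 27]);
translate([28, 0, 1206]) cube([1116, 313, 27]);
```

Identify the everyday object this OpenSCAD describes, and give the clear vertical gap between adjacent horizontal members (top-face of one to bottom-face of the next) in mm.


A bookshelf. The clear shelf gap is 375 mm.

Two tall side panels with 4 horizontal boards between them — a bookshelf. The first two shelf undersides are at z = 0 and z = 402; with shelf thickness 27, the clear gap is 402 − 0 − 27 = 375 mm.


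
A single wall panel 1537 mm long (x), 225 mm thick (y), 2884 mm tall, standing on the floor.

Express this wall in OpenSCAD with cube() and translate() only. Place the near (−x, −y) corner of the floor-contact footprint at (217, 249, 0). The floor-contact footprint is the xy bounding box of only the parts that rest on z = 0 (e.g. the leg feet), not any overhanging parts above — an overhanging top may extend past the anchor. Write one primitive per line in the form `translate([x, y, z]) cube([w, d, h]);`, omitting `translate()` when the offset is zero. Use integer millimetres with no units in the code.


translate([217, 249, 0]) cube([1537, 225, 2884]);


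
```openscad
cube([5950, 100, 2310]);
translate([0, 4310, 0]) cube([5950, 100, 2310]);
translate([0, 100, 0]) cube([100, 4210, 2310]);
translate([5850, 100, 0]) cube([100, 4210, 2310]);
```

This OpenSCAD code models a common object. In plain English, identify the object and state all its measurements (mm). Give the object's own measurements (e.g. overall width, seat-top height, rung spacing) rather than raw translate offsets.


The wall frame of a small rectangular building: four walls, each 2310 mm tall and 100 mm thick, enclosing a footprint 5950 mm (x) by 4410 mm (y) outside-to-outside, with no floor or roof. The front and back walls (the −y and +y sides) span the full width; the two side walls fit between them.


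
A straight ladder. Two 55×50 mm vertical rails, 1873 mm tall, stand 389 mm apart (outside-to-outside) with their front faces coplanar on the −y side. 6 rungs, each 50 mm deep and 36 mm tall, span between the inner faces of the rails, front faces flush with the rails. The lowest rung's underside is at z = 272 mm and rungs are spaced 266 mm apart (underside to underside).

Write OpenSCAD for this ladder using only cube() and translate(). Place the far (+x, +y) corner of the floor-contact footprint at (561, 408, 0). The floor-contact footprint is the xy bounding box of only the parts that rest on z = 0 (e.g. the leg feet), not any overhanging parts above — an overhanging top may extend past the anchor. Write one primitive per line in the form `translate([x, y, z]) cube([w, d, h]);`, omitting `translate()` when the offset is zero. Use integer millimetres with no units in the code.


translate([172, 358, 0]) cube([55, 50, 1873]);
translate([506, 358, 0]) cube([55, 50, 1873]);
translate([227, 358, 272]) cube([279, 50, 36]);
translate([227, 358, 538]) cube([279, 50, 36]);
translate([227, 358, 804]) cube([279, 50, 36]);
translate([227, 358, 1070]) cube([279, 50, 36]);
translate([227, 358, 1336]) cube([279, 50, 36]);
translate([227, 358, 1602]) cube([279, 50, 36]);


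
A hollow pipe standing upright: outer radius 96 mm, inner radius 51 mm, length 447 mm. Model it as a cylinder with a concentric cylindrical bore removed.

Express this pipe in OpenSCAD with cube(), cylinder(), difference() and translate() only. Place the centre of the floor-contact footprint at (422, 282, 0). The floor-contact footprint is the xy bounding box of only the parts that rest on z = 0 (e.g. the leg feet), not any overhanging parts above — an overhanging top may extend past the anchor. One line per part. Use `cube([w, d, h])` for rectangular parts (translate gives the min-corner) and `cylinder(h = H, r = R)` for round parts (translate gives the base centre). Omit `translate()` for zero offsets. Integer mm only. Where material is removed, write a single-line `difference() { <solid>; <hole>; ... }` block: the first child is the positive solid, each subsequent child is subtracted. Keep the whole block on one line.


difference() { translate([422, 282, 0]) cylinder(h = 447, r = 96); translate([422, 282, 0]) cylinder(h = 447, r = 51); }


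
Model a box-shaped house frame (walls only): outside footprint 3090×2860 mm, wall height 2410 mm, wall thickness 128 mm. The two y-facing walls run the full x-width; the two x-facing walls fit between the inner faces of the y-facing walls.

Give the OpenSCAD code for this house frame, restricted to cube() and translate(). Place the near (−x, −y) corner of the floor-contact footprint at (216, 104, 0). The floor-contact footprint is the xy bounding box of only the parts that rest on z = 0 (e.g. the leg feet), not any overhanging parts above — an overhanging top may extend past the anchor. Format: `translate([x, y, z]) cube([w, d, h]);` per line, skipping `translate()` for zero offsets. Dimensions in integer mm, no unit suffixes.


translate([216, 104, 0]) cube([3090, 128, 2410]);
translate([216, 2836, 0]) cube([3090, 128, 2410]);
translate([216, 232, 0]) cube([128, 2604, 2410]);
translate([3178, 232, 0]) cube([128, 2604, 2410]);


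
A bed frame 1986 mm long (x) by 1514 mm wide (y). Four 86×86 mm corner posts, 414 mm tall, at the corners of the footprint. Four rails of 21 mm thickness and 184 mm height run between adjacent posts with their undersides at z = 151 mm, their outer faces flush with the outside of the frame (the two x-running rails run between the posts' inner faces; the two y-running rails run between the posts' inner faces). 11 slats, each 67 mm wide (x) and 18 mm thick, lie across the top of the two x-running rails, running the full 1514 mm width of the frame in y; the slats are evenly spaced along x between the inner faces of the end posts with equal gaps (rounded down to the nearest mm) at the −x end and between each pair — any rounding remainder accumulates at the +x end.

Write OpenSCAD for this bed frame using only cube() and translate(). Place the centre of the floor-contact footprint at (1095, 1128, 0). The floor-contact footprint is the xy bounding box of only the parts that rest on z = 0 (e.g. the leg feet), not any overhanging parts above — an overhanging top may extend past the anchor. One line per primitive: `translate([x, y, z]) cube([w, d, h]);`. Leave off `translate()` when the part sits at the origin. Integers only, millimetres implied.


// slat z = rail_z + rail_h = 151 + 184 = 335
// slat gap = ⌊(1814 − 11·67) / 12⌋ = 89
translate([102, 371, 0]) cube([86, 86, 414]);
translate([102, 1799, 0]) cube([86, 86, 414]);
translate([2002, 371, 0]) cube([86, 86, 414]);
translate([2002, 1799, 0]) cube([86, 86, 414]);
translate([188, 371, 151]) cube([1814, 21, 184]);
translate([188, 1864, 151]) cube([1814, 21, 184]);
translate([102, 457, 151]) cube([21, 1342, 184]);
translate([2067, 457, 151]) cube([21, 1342, 184]);
translate([277, 371, 335]) cube([67, 1514, 18]);
translate([433, 371, 335]) cube([67, 1514, 18]);
translate([589, 371, 335]) cube([67, 1514, 18]);
translate([745, 371, 335]) cube([67, 1514, 18]);
translate([901, 371, 335]) cube([67, 1514, 18]);
translate([1057, 371, 335]) cube([67, 1514, 18]);
translate([1213, 371, 335]) cube([67, 1514, 18]);
translate([1369, 371, 335]) cube([67, 1514, 18]);
translate([1525, 371, 335]) cube([67, 1514, 18]);
translate([1681, 371, 335]) cube([67, 1514, 18]);
translate([1837, 371, 335]) cube([67, 1514, 18]);


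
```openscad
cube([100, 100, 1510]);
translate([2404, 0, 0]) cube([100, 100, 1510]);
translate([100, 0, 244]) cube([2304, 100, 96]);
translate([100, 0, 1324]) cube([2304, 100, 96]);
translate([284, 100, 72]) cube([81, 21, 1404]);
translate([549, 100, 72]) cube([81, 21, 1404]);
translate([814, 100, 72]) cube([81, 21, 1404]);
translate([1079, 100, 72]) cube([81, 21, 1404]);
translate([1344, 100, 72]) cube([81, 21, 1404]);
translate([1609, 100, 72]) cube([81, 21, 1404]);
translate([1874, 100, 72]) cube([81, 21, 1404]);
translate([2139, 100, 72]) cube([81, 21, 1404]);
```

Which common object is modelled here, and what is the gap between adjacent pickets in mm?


A fence section. The picket gap is 184 mm.

Two posts, two rails, 8 pickets — a fence section. Span 2304 mm holds 8 pickets of 81 mm with 9 equal gaps: ⌊(2304 − 8·81) / 9⌋ = 184 mm.


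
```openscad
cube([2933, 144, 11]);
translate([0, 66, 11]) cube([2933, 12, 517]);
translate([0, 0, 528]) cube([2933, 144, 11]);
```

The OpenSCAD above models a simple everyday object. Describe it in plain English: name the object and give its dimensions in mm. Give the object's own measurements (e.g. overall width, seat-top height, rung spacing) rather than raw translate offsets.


An I-beam lying along x, 2933 mm long. Overall section height 539 mm. Two flanges 144 mm wide (y) and 11 mm thick, one on the floor and one at the top; a web 12 mm thick runs between them, centred on the flange width.


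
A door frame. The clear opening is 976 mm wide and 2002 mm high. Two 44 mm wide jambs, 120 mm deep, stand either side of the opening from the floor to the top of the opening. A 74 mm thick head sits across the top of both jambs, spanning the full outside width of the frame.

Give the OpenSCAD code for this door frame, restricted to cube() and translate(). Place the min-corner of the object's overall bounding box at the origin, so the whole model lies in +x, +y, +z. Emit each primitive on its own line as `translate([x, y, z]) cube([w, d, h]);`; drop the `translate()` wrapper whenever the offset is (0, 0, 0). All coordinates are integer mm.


cube([44, 120, 2002]);
translate([1020, 0, 0]) cube([44, 120, 2002]);
translate([0, 0, 2002]) cube([1064, 120, 74]);


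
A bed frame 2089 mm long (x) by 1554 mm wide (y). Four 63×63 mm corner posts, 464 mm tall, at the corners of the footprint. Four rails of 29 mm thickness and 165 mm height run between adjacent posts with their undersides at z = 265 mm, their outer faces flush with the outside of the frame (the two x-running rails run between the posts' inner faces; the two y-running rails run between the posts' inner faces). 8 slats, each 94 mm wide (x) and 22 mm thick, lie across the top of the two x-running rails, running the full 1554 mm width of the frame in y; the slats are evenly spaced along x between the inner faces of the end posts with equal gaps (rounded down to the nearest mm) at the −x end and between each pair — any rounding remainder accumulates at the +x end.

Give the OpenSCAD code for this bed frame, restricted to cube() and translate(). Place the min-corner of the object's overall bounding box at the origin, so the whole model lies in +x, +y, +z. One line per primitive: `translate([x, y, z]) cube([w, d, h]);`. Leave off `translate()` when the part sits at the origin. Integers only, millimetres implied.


// slat z = rail_z + rail_h = 265 + 165 = 430
// slat gap = ⌊(1963 − 8·94) / 9⌋ = 134
cube([63, 63, 464]);
translate([0, 1491, 0]) cube([63, 63, 464]);
translate([2026, 0, 0]) cube([63, 63, 464]);
translate([2026, 1491, 0]) cube([63, 63, 464]);
translate([63, 0, 265]) cube([1963, 29, 165]);
translate([63, 1525, 265]) cube([1963, 29, 165]);
translate([0, 63, 265]) cube([29, 1428, 165]);
translate([2060, 63, 265]) cube([29, 1428, 165]);
translate([197, 0, 430]) cube([94, 1554, 22]);
translate([425, 0, 430]) cube([94, 1554, 22]);
translate([653, 0, 430]) cube([94, 1554, 22]);
translate([881, 0, 430]) cube([94, 1554, 22]);
translate([1109, 0, 430]) cube([94, 1554, 22]);
translate([1337, 0, 430]) cube([94, 1554, 22]);
translate([1565, 0, 430]) cube([94, 1554, 22]);
translate([1793, 0, 430]) cube([94, 1554, 22]);


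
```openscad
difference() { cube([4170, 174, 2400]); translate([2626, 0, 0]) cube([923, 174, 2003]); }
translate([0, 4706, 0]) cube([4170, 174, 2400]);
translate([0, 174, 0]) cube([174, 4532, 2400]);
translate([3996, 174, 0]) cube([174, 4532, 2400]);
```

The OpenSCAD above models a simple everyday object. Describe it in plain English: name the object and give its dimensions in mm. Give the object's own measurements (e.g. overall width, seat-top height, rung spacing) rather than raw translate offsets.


A single room: four walls, each 2400 mm tall and 174 mm thick, enclosing an outside footprint 4170×4880 mm (x × y), no floor or roof. The front and back walls (−y and +y sides) run the full x-width; the side walls fit between their inner faces. A door opening 923 mm wide and 2003 mm tall is cut through the front wall from the floor up, its −x edge 2626 mm from the wall's −x end.


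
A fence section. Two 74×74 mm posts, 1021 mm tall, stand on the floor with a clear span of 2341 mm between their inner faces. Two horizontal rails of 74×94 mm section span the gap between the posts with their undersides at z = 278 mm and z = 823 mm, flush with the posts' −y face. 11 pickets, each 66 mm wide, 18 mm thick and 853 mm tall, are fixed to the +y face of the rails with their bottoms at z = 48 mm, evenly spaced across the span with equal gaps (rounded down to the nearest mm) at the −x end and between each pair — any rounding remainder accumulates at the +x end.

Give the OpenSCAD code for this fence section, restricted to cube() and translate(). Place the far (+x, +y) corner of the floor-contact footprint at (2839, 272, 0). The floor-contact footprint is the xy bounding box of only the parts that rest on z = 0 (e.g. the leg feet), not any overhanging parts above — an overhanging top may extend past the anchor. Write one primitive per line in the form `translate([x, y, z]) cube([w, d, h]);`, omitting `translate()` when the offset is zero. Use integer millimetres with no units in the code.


translate([350, 198, 0]) cube([74, 74, 1021]);
translate([2765, 198, 0]) cube([74, 74, 1021]);
translate([424, 198, 278]) cube([2341, 74, 94]);
translate([424, 198, 823]) cube([2341, 74, 94]);
translate([558, 272, 48]) cube([66, 18, 853]);
translate([758, 272, 48]) cube([66, 18, 853]);
translate([958, 272, 48]) cube([66, 18, 853]);
translate([1158, 272, 48]) cube([66, 18, 853]);
translate([1358, 272, 48]) cube([66, 18, 853]);
translate([1558, 272, 48]) cube([66, 18, 853]);
translate([1758, 272, 48]) cube([66, 18, 853]);
translate([1958, 272, 48]) cube([66, 18, 853]);
translate([2158, 272, 48]) cube([66, 18, 853]);
translate([2358, 272, 48]) cube([66, 18, 853]);
translate([2558, 272, 48]) cube([66, 18, 853]);


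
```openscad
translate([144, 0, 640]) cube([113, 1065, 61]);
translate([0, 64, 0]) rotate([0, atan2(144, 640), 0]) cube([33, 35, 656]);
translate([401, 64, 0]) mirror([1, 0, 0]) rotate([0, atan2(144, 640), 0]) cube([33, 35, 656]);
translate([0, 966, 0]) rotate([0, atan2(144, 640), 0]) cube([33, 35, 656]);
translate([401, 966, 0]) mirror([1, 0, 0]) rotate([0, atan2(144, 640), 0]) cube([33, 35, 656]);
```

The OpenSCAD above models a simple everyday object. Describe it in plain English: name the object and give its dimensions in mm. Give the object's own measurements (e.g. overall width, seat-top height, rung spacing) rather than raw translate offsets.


A sawhorse. A 113×1065×61 mm beam (x, y, z) sits on two A-frame leg pairs. Each pair is two raked legs of 33×35 mm section (35 mm along y) splaying symmetrically in x. Each leg rises 640 mm vertically over 144 mm of horizontal reach and is 656 mm long along its own axis. Every leg's outer bottom edge rests on the floor and its outer top edge meets a bottom edge of the beam — the left legs (tilting toward +x) meet the beam's −x bottom edge, the right legs (their mirror images, tilting toward −x) meet its +x bottom edge — so the leg tops tuck under the beam, the beam's underside is 640 mm above the floor, and the feet are 401 mm apart outside-to-outside with the beam centred between them. The two leg pairs are set in 64 mm from either end of the beam.
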